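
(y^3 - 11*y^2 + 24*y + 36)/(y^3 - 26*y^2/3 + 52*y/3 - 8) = 3*(y^2 - 5*y - 6)/(3*y^2 - 8*y + 4)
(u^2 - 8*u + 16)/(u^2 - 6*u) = (u^2 - 8*u + 16)/(u*(u - 6))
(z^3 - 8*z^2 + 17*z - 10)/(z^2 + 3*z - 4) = (z^2 - 7*z + 10)/(z + 4)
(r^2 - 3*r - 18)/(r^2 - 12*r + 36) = (r + 3)/(r - 6)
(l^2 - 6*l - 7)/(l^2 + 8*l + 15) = (l^2 - 6*l - 7)/(l^2 + 8*l + 15)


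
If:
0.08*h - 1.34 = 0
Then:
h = 16.75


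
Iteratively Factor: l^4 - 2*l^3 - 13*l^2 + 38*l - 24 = (l - 1)*(l^3 - l^2 - 14*l + 24) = (l - 2)*(l - 1)*(l^2 + l - 12) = (l - 2)*(l - 1)*(l + 4)*(l - 3)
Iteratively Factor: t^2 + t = (t)*(t + 1)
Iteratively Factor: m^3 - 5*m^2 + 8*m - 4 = (m - 2)*(m^2 - 3*m + 2) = (m - 2)*(m - 1)*(m - 2)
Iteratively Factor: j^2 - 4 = (j - 2)*(j + 2)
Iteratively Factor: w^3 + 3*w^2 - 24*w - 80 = (w + 4)*(w^2 - w - 20) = (w + 4)^2*(w - 5)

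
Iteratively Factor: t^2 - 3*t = (t)*(t - 3)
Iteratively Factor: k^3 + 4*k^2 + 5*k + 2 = (k + 1)*(k^2 + 3*k + 2) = (k + 1)*(k + 2)*(k + 1)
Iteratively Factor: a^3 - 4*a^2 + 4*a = (a - 2)*(a^2 - 2*a) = a*(a - 2)*(a - 2)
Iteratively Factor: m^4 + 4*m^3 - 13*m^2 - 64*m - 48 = (m - 4)*(m^3 + 8*m^2 + 19*m + 12) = (m - 4)*(m + 1)*(m^2 + 7*m + 12) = (m - 4)*(m + 1)*(m + 3)*(m + 4)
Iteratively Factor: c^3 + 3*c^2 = (c + 3)*(c^2) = c*(c + 3)*(c)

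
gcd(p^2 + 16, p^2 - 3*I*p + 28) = p + 4*I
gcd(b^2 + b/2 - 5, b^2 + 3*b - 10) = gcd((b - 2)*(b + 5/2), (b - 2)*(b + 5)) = b - 2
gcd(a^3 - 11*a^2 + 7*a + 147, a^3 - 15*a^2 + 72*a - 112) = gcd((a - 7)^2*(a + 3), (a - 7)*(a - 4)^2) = a - 7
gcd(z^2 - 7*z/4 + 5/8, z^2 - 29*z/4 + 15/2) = z - 5/4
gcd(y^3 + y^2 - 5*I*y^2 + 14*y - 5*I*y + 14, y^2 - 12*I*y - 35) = y - 7*I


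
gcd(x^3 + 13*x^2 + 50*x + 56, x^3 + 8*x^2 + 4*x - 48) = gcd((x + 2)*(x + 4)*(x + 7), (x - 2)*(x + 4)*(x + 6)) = x + 4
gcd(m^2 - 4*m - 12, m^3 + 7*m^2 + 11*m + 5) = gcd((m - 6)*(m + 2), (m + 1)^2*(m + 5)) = 1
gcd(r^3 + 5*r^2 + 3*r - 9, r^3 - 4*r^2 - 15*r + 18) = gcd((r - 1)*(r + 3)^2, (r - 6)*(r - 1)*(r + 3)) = r^2 + 2*r - 3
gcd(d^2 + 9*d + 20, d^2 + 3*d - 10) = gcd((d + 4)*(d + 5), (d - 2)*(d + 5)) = d + 5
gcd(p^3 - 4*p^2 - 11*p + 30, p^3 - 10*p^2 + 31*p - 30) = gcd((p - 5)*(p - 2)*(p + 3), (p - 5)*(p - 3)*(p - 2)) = p^2 - 7*p + 10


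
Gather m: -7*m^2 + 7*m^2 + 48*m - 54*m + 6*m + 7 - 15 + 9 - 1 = 0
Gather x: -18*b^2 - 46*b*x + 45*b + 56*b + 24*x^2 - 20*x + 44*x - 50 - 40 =-18*b^2 + 101*b + 24*x^2 + x*(24 - 46*b) - 90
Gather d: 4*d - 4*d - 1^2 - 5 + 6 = 0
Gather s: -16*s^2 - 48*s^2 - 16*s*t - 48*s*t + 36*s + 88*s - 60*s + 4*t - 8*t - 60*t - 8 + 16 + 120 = -64*s^2 + s*(64 - 64*t) - 64*t + 128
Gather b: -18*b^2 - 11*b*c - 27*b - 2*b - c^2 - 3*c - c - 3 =-18*b^2 + b*(-11*c - 29) - c^2 - 4*c - 3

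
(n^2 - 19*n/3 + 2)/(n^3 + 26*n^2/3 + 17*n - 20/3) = (n - 6)/(n^2 + 9*n + 20)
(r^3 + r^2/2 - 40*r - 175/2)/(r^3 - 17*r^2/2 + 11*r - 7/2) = (2*r^2 + 15*r + 25)/(2*r^2 - 3*r + 1)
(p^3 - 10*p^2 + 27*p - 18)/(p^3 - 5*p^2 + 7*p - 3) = (p - 6)/(p - 1)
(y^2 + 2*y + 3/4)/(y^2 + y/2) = (y + 3/2)/y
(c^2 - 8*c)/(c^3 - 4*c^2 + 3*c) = (c - 8)/(c^2 - 4*c + 3)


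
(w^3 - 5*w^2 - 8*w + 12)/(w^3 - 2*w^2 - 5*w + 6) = (w - 6)/(w - 3)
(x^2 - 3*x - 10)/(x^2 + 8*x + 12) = (x - 5)/(x + 6)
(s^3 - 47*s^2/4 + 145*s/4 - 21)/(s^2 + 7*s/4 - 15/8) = 2*(s^2 - 11*s + 28)/(2*s + 5)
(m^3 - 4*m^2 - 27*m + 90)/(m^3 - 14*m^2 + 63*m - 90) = (m + 5)/(m - 5)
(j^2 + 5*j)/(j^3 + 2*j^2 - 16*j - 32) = j*(j + 5)/(j^3 + 2*j^2 - 16*j - 32)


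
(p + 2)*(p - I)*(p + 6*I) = p^3 + 2*p^2 + 5*I*p^2 + 6*p + 10*I*p + 12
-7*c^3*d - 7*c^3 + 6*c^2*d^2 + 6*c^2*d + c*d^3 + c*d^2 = (-c + d)*(7*c + d)*(c*d + c)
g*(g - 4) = g^2 - 4*g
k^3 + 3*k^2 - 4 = (k - 1)*(k + 2)^2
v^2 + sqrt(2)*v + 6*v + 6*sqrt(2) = (v + 6)*(v + sqrt(2))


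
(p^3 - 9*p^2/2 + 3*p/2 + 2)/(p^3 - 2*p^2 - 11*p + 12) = (p + 1/2)/(p + 3)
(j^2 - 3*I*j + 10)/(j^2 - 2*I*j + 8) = (j - 5*I)/(j - 4*I)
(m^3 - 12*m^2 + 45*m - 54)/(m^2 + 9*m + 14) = (m^3 - 12*m^2 + 45*m - 54)/(m^2 + 9*m + 14)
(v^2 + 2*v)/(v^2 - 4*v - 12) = v/(v - 6)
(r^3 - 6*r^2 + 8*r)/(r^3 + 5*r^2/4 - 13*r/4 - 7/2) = 4*r*(r^2 - 6*r + 8)/(4*r^3 + 5*r^2 - 13*r - 14)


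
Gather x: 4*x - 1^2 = 4*x - 1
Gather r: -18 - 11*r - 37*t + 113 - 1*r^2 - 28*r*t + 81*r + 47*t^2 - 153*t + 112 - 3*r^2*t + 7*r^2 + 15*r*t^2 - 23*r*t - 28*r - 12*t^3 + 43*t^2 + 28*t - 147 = r^2*(6 - 3*t) + r*(15*t^2 - 51*t + 42) - 12*t^3 + 90*t^2 - 162*t + 60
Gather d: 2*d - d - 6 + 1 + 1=d - 4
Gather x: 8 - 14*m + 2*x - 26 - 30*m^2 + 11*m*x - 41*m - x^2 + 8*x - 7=-30*m^2 - 55*m - x^2 + x*(11*m + 10) - 25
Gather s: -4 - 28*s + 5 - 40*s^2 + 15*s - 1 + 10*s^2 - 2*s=-30*s^2 - 15*s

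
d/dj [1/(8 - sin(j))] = cos(j)/(sin(j) - 8)^2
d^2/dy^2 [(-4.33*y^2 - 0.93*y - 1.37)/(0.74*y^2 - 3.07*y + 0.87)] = (3.5527136788005e-15*y^4 - 20.692324*y^3 + 12.224652*y^2 + 22.2666*y - 35.582842)/(0.405224*y^6 - 5.043396*y^5 + 22.352514*y^4 - 40.793239*y^3 + 26.279307*y^2 - 6.971049*y + 0.658503)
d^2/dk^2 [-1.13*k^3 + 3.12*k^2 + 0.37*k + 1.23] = 6.24 - 6.78*k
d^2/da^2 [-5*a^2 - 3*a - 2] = -10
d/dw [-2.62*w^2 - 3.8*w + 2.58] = -5.24*w - 3.8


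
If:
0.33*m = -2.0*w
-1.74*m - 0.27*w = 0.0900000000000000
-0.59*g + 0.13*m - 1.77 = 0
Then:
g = -3.01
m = -0.05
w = 0.01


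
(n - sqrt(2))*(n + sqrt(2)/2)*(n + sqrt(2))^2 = n^4 + 3*sqrt(2)*n^3/2 - n^2 - 3*sqrt(2)*n - 2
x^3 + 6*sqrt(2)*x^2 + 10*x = x*(x + sqrt(2))*(x + 5*sqrt(2))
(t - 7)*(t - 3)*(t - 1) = t^3 - 11*t^2 + 31*t - 21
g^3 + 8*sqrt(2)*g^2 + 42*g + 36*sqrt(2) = (g + 2*sqrt(2))*(g + 3*sqrt(2))^2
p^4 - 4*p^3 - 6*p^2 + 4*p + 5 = (p - 5)*(p - 1)*(p + 1)^2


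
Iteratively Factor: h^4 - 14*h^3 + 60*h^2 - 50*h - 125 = (h - 5)*(h^3 - 9*h^2 + 15*h + 25) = (h - 5)^2*(h^2 - 4*h - 5) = (h - 5)^2*(h + 1)*(h - 5)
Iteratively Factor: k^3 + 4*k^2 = (k)*(k^2 + 4*k) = k*(k + 4)*(k)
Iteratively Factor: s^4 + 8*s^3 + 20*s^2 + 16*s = (s + 2)*(s^3 + 6*s^2 + 8*s) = s*(s + 2)*(s^2 + 6*s + 8) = s*(s + 2)*(s + 4)*(s + 2)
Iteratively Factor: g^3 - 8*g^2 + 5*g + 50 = (g - 5)*(g^2 - 3*g - 10) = (g - 5)^2*(g + 2)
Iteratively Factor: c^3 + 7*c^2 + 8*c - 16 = (c + 4)*(c^2 + 3*c - 4) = (c + 4)^2*(c - 1)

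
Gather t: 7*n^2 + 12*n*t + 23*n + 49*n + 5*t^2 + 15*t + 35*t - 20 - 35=7*n^2 + 72*n + 5*t^2 + t*(12*n + 50) - 55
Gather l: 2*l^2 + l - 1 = 2*l^2 + l - 1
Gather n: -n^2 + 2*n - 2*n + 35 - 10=25 - n^2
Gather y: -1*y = -y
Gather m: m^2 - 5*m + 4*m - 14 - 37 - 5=m^2 - m - 56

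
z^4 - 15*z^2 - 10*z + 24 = (z - 4)*(z - 1)*(z + 2)*(z + 3)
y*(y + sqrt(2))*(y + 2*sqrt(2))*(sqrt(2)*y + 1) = sqrt(2)*y^4 + 7*y^3 + 7*sqrt(2)*y^2 + 4*y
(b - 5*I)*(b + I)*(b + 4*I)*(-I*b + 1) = -I*b^4 + b^3 - 21*I*b^2 + 41*b + 20*I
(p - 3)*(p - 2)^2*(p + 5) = p^4 - 2*p^3 - 19*p^2 + 68*p - 60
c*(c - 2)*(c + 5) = c^3 + 3*c^2 - 10*c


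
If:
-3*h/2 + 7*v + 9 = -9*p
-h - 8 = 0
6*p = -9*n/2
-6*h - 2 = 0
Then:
No Solution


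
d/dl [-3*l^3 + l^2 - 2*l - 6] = -9*l^2 + 2*l - 2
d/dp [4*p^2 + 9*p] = 8*p + 9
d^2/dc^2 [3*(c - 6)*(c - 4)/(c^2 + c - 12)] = 6*(-11*c^3 + 108*c^2 - 288*c + 336)/(c^6 + 3*c^5 - 33*c^4 - 71*c^3 + 396*c^2 + 432*c - 1728)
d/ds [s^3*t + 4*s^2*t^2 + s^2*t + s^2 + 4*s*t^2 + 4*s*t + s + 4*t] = 3*s^2*t + 8*s*t^2 + 2*s*t + 2*s + 4*t^2 + 4*t + 1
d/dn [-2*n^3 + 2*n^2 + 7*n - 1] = -6*n^2 + 4*n + 7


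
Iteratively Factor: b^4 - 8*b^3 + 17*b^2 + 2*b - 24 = (b - 2)*(b^3 - 6*b^2 + 5*b + 12) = (b - 2)*(b + 1)*(b^2 - 7*b + 12) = (b - 4)*(b - 2)*(b + 1)*(b - 3)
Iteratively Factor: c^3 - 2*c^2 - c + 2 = (c + 1)*(c^2 - 3*c + 2) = (c - 1)*(c + 1)*(c - 2)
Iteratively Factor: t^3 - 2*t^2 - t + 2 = (t - 2)*(t^2 - 1) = (t - 2)*(t - 1)*(t + 1)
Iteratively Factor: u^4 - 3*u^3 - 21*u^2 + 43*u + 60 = (u - 3)*(u^3 - 21*u - 20) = (u - 3)*(u + 4)*(u^2 - 4*u - 5) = (u - 3)*(u + 1)*(u + 4)*(u - 5)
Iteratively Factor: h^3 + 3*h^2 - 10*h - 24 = (h - 3)*(h^2 + 6*h + 8) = (h - 3)*(h + 4)*(h + 2)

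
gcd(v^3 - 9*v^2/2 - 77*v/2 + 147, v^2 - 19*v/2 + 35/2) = v - 7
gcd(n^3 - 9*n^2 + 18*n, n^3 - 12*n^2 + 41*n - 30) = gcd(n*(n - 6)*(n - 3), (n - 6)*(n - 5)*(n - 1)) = n - 6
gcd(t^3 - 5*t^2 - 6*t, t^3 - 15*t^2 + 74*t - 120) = t - 6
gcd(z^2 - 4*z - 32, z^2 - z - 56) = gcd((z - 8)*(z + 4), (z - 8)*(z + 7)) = z - 8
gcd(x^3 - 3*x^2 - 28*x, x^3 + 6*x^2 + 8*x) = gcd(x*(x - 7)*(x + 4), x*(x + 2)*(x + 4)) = x^2 + 4*x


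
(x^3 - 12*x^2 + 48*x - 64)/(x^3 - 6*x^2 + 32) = (x - 4)/(x + 2)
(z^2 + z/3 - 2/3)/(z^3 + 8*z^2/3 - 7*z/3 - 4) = (3*z - 2)/(3*z^2 + 5*z - 12)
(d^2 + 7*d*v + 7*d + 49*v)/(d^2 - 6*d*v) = (d^2 + 7*d*v + 7*d + 49*v)/(d*(d - 6*v))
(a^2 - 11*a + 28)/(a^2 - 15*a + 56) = (a - 4)/(a - 8)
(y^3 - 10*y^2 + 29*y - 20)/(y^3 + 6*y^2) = (y^3 - 10*y^2 + 29*y - 20)/(y^2*(y + 6))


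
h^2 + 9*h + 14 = (h + 2)*(h + 7)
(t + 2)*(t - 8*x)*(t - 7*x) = t^3 - 15*t^2*x + 2*t^2 + 56*t*x^2 - 30*t*x + 112*x^2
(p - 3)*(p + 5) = p^2 + 2*p - 15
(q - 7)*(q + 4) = q^2 - 3*q - 28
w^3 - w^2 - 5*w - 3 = (w - 3)*(w + 1)^2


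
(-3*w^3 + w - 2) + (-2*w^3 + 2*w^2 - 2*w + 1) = -5*w^3 + 2*w^2 - w - 1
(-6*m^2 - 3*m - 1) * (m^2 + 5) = -6*m^4 - 3*m^3 - 31*m^2 - 15*m - 5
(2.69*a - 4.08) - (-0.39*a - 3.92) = 3.08*a - 0.16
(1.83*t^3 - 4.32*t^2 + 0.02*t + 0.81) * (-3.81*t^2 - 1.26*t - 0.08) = -6.9723*t^5 + 14.1534*t^4 + 5.2206*t^3 - 2.7657*t^2 - 1.0222*t - 0.0648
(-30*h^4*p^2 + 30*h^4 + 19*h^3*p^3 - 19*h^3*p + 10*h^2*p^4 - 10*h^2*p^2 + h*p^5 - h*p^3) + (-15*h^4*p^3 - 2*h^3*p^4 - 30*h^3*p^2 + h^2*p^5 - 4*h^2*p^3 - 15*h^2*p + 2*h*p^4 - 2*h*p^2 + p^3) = -15*h^4*p^3 - 30*h^4*p^2 + 30*h^4 - 2*h^3*p^4 + 19*h^3*p^3 - 30*h^3*p^2 - 19*h^3*p + h^2*p^5 + 10*h^2*p^4 - 4*h^2*p^3 - 10*h^2*p^2 - 15*h^2*p + h*p^5 + 2*h*p^4 - h*p^3 - 2*h*p^2 + p^3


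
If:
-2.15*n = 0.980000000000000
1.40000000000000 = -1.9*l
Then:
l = -0.74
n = -0.46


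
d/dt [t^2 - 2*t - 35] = 2*t - 2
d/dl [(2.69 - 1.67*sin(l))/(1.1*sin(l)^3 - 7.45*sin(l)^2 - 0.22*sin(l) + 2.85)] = (3.674*sin(l)^3 - 21.3185*sin(l)^2 + 40.081*sin(l) - 4.1677)*cos(l)/(1.21*sin(l)^6 - 16.39*sin(l)^5 + 55.0185*sin(l)^4 + 9.548*sin(l)^3 - 42.4166*sin(l)^2 - 1.254*sin(l) + 8.1225)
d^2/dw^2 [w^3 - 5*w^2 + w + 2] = 6*w - 10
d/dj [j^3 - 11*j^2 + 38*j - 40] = 3*j^2 - 22*j + 38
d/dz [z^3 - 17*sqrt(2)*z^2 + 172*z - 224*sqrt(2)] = 3*z^2 - 34*sqrt(2)*z + 172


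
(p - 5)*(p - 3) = p^2 - 8*p + 15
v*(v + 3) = v^2 + 3*v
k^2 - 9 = (k - 3)*(k + 3)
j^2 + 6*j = j*(j + 6)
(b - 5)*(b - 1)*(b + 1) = b^3 - 5*b^2 - b + 5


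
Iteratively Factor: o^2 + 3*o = (o)*(o + 3)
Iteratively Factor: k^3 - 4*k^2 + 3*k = (k - 3)*(k^2 - k) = (k - 3)*(k - 1)*(k)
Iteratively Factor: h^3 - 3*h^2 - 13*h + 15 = (h + 3)*(h^2 - 6*h + 5) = (h - 5)*(h + 3)*(h - 1)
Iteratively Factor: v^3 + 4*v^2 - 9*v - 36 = (v + 4)*(v^2 - 9) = (v + 3)*(v + 4)*(v - 3)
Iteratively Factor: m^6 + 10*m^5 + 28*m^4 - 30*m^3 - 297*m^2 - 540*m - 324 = (m + 2)*(m^5 + 8*m^4 + 12*m^3 - 54*m^2 - 189*m - 162) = (m - 3)*(m + 2)*(m^4 + 11*m^3 + 45*m^2 + 81*m + 54) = (m - 3)*(m + 2)*(m + 3)*(m^3 + 8*m^2 + 21*m + 18) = (m - 3)*(m + 2)*(m + 3)^2*(m^2 + 5*m + 6) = (m - 3)*(m + 2)^2*(m + 3)^2*(m + 3)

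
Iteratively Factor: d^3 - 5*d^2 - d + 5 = (d - 5)*(d^2 - 1) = (d - 5)*(d + 1)*(d - 1)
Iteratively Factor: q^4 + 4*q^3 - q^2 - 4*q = (q)*(q^3 + 4*q^2 - q - 4) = q*(q - 1)*(q^2 + 5*q + 4) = q*(q - 1)*(q + 4)*(q + 1)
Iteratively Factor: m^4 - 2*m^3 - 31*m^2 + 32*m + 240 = (m + 3)*(m^3 - 5*m^2 - 16*m + 80) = (m + 3)*(m + 4)*(m^2 - 9*m + 20) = (m - 5)*(m + 3)*(m + 4)*(m - 4)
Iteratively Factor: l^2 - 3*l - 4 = (l + 1)*(l - 4)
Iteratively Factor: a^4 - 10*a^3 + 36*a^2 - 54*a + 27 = (a - 1)*(a^3 - 9*a^2 + 27*a - 27) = (a - 3)*(a - 1)*(a^2 - 6*a + 9) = (a - 3)^2*(a - 1)*(a - 3)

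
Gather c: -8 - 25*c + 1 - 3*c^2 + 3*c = -3*c^2 - 22*c - 7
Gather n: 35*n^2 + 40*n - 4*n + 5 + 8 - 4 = 35*n^2 + 36*n + 9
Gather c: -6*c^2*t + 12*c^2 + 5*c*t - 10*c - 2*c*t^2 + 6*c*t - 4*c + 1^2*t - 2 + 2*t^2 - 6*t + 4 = c^2*(12 - 6*t) + c*(-2*t^2 + 11*t - 14) + 2*t^2 - 5*t + 2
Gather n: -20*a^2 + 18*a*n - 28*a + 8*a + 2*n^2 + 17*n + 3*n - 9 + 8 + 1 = -20*a^2 - 20*a + 2*n^2 + n*(18*a + 20)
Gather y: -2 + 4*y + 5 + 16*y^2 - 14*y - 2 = 16*y^2 - 10*y + 1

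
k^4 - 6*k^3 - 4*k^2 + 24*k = k*(k - 6)*(k - 2)*(k + 2)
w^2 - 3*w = w*(w - 3)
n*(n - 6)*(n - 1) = n^3 - 7*n^2 + 6*n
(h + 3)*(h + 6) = h^2 + 9*h + 18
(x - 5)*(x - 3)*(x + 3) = x^3 - 5*x^2 - 9*x + 45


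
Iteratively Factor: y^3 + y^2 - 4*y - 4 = (y + 2)*(y^2 - y - 2) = (y + 1)*(y + 2)*(y - 2)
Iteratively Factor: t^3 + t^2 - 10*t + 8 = (t - 1)*(t^2 + 2*t - 8) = (t - 2)*(t - 1)*(t + 4)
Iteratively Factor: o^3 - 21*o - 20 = (o + 1)*(o^2 - o - 20) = (o + 1)*(o + 4)*(o - 5)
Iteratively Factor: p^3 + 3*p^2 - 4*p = (p + 4)*(p^2 - p) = p*(p + 4)*(p - 1)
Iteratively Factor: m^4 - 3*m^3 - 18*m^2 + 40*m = (m - 5)*(m^3 + 2*m^2 - 8*m) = (m - 5)*(m + 4)*(m^2 - 2*m) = m*(m - 5)*(m + 4)*(m - 2)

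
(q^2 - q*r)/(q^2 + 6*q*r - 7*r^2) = q/(q + 7*r)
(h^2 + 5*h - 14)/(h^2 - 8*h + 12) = (h + 7)/(h - 6)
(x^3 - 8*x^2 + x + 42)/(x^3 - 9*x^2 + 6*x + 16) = (x^3 - 8*x^2 + x + 42)/(x^3 - 9*x^2 + 6*x + 16)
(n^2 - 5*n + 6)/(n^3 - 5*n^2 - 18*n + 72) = (n - 2)/(n^2 - 2*n - 24)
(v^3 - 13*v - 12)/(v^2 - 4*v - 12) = (-v^3 + 13*v + 12)/(-v^2 + 4*v + 12)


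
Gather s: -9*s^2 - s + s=-9*s^2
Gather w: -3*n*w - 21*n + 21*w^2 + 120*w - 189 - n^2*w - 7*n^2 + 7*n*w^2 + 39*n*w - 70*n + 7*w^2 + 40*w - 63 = -7*n^2 - 91*n + w^2*(7*n + 28) + w*(-n^2 + 36*n + 160) - 252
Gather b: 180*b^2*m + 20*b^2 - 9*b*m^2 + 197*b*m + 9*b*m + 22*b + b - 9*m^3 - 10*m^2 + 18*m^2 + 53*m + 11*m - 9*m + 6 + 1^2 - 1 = b^2*(180*m + 20) + b*(-9*m^2 + 206*m + 23) - 9*m^3 + 8*m^2 + 55*m + 6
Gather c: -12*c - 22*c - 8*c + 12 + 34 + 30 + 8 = 84 - 42*c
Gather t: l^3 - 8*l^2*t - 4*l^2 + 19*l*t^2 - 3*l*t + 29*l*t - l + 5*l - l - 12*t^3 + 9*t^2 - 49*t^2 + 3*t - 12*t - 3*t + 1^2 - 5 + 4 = l^3 - 4*l^2 + 3*l - 12*t^3 + t^2*(19*l - 40) + t*(-8*l^2 + 26*l - 12)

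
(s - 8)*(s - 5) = s^2 - 13*s + 40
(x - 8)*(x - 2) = x^2 - 10*x + 16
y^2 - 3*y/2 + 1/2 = (y - 1)*(y - 1/2)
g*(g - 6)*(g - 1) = g^3 - 7*g^2 + 6*g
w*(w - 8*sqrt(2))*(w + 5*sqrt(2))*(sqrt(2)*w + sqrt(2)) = sqrt(2)*w^4 - 6*w^3 + sqrt(2)*w^3 - 80*sqrt(2)*w^2 - 6*w^2 - 80*sqrt(2)*w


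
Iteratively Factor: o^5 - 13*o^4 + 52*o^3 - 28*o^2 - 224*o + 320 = (o - 4)*(o^4 - 9*o^3 + 16*o^2 + 36*o - 80) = (o - 4)*(o - 2)*(o^3 - 7*o^2 + 2*o + 40) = (o - 4)*(o - 2)*(o + 2)*(o^2 - 9*o + 20) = (o - 5)*(o - 4)*(o - 2)*(o + 2)*(o - 4)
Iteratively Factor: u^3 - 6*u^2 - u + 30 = (u - 5)*(u^2 - u - 6) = (u - 5)*(u + 2)*(u - 3)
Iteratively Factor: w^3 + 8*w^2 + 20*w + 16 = (w + 2)*(w^2 + 6*w + 8) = (w + 2)*(w + 4)*(w + 2)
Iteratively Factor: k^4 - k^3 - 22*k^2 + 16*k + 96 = (k + 2)*(k^3 - 3*k^2 - 16*k + 48) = (k + 2)*(k + 4)*(k^2 - 7*k + 12) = (k - 4)*(k + 2)*(k + 4)*(k - 3)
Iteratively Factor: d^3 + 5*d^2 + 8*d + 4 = (d + 2)*(d^2 + 3*d + 2) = (d + 1)*(d + 2)*(d + 2)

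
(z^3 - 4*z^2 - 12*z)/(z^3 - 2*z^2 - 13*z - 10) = z*(z - 6)/(z^2 - 4*z - 5)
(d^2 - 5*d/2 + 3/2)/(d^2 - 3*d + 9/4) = 2*(d - 1)/(2*d - 3)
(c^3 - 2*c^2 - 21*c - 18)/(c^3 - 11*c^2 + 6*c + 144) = (c + 1)/(c - 8)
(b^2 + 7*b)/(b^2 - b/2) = 2*(b + 7)/(2*b - 1)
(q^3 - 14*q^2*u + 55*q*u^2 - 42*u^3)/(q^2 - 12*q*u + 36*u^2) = (q^2 - 8*q*u + 7*u^2)/(q - 6*u)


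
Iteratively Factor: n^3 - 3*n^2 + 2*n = (n - 2)*(n^2 - n) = (n - 2)*(n - 1)*(n)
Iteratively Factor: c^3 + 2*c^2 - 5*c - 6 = (c + 1)*(c^2 + c - 6) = (c - 2)*(c + 1)*(c + 3)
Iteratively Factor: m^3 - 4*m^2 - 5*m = (m + 1)*(m^2 - 5*m) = m*(m + 1)*(m - 5)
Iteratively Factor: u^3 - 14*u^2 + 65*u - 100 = (u - 4)*(u^2 - 10*u + 25) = (u - 5)*(u - 4)*(u - 5)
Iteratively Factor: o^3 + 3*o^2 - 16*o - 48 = (o - 4)*(o^2 + 7*o + 12) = (o - 4)*(o + 3)*(o + 4)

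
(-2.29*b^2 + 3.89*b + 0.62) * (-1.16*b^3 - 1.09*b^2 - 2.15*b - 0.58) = 2.6564*b^5 - 2.0163*b^4 - 0.0358000000000009*b^3 - 7.7111*b^2 - 3.5892*b - 0.3596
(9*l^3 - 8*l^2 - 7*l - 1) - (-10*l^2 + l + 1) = 9*l^3 + 2*l^2 - 8*l - 2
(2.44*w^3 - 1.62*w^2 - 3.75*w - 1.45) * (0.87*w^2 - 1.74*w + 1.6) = 2.1228*w^5 - 5.655*w^4 + 3.4603*w^3 + 2.6715*w^2 - 3.477*w - 2.32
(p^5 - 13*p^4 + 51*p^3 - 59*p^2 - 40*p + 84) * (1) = p^5 - 13*p^4 + 51*p^3 - 59*p^2 - 40*p + 84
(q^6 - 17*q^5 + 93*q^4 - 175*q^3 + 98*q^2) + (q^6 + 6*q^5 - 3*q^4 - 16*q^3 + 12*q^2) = 2*q^6 - 11*q^5 + 90*q^4 - 191*q^3 + 110*q^2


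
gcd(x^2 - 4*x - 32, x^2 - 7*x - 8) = x - 8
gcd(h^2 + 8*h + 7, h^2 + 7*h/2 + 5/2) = h + 1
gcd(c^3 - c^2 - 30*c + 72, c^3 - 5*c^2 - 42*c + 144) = c^2 + 3*c - 18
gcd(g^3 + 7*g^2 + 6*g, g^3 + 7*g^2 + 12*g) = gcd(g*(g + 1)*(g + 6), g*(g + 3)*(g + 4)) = g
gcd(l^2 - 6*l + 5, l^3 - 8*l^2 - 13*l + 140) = l - 5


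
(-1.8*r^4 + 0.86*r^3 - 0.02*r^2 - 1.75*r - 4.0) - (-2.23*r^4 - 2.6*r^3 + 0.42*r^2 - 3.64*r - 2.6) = 0.43*r^4 + 3.46*r^3 - 0.44*r^2 + 1.89*r - 1.4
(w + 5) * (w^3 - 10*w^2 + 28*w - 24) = w^4 - 5*w^3 - 22*w^2 + 116*w - 120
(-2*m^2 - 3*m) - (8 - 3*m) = -2*m^2 - 8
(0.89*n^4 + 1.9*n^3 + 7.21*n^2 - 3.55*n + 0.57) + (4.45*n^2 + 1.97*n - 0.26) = 0.89*n^4 + 1.9*n^3 + 11.66*n^2 - 1.58*n + 0.31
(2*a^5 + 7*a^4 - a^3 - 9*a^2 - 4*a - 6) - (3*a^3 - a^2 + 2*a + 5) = 2*a^5 + 7*a^4 - 4*a^3 - 8*a^2 - 6*a - 11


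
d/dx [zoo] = 0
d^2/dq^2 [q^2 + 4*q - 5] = 2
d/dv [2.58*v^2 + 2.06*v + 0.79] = 5.16*v + 2.06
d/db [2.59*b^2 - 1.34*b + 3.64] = 5.18*b - 1.34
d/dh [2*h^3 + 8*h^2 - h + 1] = 6*h^2 + 16*h - 1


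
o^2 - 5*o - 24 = (o - 8)*(o + 3)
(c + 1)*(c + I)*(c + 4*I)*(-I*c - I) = -I*c^4 + 5*c^3 - 2*I*c^3 + 10*c^2 + 3*I*c^2 + 5*c + 8*I*c + 4*I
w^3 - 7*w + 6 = (w - 2)*(w - 1)*(w + 3)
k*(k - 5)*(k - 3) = k^3 - 8*k^2 + 15*k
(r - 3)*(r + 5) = r^2 + 2*r - 15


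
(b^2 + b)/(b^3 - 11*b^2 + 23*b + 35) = b/(b^2 - 12*b + 35)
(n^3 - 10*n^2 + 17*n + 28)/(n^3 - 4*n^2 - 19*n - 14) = (n - 4)/(n + 2)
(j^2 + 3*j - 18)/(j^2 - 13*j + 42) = (j^2 + 3*j - 18)/(j^2 - 13*j + 42)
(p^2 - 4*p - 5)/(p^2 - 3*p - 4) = (p - 5)/(p - 4)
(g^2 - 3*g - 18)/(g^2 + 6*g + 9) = (g - 6)/(g + 3)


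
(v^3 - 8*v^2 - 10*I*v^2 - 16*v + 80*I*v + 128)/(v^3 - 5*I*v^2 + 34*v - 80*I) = (v - 8)/(v + 5*I)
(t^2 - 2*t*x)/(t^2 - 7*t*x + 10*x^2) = t/(t - 5*x)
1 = 1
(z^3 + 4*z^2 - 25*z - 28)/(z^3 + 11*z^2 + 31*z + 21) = (z - 4)/(z + 3)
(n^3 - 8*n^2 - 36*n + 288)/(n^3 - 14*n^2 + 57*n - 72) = (n^2 - 36)/(n^2 - 6*n + 9)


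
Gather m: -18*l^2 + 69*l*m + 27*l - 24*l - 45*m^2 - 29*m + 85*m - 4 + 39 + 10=-18*l^2 + 3*l - 45*m^2 + m*(69*l + 56) + 45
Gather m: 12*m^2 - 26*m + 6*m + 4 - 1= 12*m^2 - 20*m + 3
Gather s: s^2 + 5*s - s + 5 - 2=s^2 + 4*s + 3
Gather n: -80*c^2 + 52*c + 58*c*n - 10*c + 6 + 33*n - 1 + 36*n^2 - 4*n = -80*c^2 + 42*c + 36*n^2 + n*(58*c + 29) + 5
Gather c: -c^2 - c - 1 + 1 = -c^2 - c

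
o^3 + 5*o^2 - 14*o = o*(o - 2)*(o + 7)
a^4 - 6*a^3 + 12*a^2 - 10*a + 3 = (a - 3)*(a - 1)^3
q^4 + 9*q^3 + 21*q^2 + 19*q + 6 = (q + 1)^3*(q + 6)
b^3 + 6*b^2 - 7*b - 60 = (b - 3)*(b + 4)*(b + 5)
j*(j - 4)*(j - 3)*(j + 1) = j^4 - 6*j^3 + 5*j^2 + 12*j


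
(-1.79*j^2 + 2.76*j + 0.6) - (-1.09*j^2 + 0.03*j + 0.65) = -0.7*j^2 + 2.73*j - 0.05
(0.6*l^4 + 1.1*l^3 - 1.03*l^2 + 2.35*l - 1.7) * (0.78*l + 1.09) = 0.468*l^5 + 1.512*l^4 + 0.3956*l^3 + 0.7103*l^2 + 1.2355*l - 1.853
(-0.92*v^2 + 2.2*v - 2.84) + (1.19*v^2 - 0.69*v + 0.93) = 0.27*v^2 + 1.51*v - 1.91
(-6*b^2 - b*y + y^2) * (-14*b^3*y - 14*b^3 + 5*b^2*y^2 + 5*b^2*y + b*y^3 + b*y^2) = 84*b^5*y + 84*b^5 - 16*b^4*y^2 - 16*b^4*y - 25*b^3*y^3 - 25*b^3*y^2 + 4*b^2*y^4 + 4*b^2*y^3 + b*y^5 + b*y^4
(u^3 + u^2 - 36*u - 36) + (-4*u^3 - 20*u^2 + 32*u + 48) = -3*u^3 - 19*u^2 - 4*u + 12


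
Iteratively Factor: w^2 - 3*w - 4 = (w - 4)*(w + 1)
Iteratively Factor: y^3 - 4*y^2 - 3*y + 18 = (y + 2)*(y^2 - 6*y + 9) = (y - 3)*(y + 2)*(y - 3)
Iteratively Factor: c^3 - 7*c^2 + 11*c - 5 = (c - 1)*(c^2 - 6*c + 5) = (c - 5)*(c - 1)*(c - 1)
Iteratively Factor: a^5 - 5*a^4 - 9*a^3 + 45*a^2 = (a - 5)*(a^4 - 9*a^2) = (a - 5)*(a - 3)*(a^3 + 3*a^2) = (a - 5)*(a - 3)*(a + 3)*(a^2) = a*(a - 5)*(a - 3)*(a + 3)*(a)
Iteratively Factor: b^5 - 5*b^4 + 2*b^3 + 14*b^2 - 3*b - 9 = (b - 1)*(b^4 - 4*b^3 - 2*b^2 + 12*b + 9) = (b - 1)*(b + 1)*(b^3 - 5*b^2 + 3*b + 9) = (b - 3)*(b - 1)*(b + 1)*(b^2 - 2*b - 3) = (b - 3)*(b - 1)*(b + 1)^2*(b - 3)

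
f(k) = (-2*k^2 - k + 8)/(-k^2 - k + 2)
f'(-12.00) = 0.00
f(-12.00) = 2.06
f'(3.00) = 0.39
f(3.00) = 1.30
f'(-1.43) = -1.77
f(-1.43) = 3.86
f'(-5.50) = -0.01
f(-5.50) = 2.07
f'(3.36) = 0.28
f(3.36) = 1.42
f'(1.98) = 1.69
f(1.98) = 0.47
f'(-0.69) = 0.20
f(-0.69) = 3.50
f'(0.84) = 65.02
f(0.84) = 12.65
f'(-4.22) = -0.07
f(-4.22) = 2.02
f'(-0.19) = 0.97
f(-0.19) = 3.77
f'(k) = (-4*k - 1)/(-k^2 - k + 2) + (2*k + 1)*(-2*k^2 - k + 8)/(-k^2 - k + 2)^2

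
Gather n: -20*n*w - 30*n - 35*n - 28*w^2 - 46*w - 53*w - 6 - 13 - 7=n*(-20*w - 65) - 28*w^2 - 99*w - 26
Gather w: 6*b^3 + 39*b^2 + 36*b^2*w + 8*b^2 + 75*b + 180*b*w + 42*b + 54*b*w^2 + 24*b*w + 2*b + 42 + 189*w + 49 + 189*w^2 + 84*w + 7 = 6*b^3 + 47*b^2 + 119*b + w^2*(54*b + 189) + w*(36*b^2 + 204*b + 273) + 98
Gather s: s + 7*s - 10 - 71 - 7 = 8*s - 88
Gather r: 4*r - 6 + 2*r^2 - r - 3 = 2*r^2 + 3*r - 9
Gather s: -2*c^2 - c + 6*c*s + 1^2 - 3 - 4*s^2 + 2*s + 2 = -2*c^2 - c - 4*s^2 + s*(6*c + 2)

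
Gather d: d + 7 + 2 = d + 9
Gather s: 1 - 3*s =1 - 3*s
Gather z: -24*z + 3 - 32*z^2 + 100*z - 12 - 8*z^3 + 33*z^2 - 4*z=-8*z^3 + z^2 + 72*z - 9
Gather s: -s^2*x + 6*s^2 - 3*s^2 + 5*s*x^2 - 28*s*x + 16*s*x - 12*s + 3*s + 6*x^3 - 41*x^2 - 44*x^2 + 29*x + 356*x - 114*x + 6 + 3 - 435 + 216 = s^2*(3 - x) + s*(5*x^2 - 12*x - 9) + 6*x^3 - 85*x^2 + 271*x - 210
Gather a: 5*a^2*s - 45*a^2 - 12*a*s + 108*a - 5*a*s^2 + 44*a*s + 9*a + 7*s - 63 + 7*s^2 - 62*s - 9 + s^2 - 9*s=a^2*(5*s - 45) + a*(-5*s^2 + 32*s + 117) + 8*s^2 - 64*s - 72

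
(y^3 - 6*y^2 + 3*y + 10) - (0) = y^3 - 6*y^2 + 3*y + 10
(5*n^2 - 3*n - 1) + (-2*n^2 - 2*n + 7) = 3*n^2 - 5*n + 6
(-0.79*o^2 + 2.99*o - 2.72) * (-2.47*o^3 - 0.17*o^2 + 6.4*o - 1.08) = 1.9513*o^5 - 7.251*o^4 + 1.1541*o^3 + 20.4516*o^2 - 20.6372*o + 2.9376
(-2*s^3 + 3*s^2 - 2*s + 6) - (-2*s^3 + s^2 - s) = 2*s^2 - s + 6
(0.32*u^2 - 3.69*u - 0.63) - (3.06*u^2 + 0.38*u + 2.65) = -2.74*u^2 - 4.07*u - 3.28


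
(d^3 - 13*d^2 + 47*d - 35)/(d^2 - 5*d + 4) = (d^2 - 12*d + 35)/(d - 4)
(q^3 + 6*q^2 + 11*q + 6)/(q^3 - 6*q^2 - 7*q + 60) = (q^2 + 3*q + 2)/(q^2 - 9*q + 20)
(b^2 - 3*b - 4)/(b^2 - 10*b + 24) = (b + 1)/(b - 6)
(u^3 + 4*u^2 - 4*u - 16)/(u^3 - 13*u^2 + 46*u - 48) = (u^2 + 6*u + 8)/(u^2 - 11*u + 24)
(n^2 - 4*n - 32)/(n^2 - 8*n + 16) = (n^2 - 4*n - 32)/(n^2 - 8*n + 16)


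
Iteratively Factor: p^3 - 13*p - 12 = (p + 1)*(p^2 - p - 12) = (p + 1)*(p + 3)*(p - 4)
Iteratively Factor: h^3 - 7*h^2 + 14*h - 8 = (h - 4)*(h^2 - 3*h + 2) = (h - 4)*(h - 1)*(h - 2)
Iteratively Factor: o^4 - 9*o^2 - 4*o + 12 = (o + 2)*(o^3 - 2*o^2 - 5*o + 6) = (o - 3)*(o + 2)*(o^2 + o - 2) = (o - 3)*(o - 1)*(o + 2)*(o + 2)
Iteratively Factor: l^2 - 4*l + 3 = (l - 1)*(l - 3)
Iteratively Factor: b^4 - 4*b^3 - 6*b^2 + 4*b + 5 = (b - 5)*(b^3 + b^2 - b - 1) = (b - 5)*(b + 1)*(b^2 - 1) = (b - 5)*(b - 1)*(b + 1)*(b + 1)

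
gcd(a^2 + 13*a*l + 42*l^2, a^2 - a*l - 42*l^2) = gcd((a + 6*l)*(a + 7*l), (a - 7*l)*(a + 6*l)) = a + 6*l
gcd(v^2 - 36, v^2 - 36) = v^2 - 36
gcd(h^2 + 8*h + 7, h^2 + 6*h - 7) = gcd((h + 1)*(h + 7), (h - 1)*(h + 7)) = h + 7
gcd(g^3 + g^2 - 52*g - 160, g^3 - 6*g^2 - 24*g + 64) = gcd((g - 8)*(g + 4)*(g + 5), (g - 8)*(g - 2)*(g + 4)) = g^2 - 4*g - 32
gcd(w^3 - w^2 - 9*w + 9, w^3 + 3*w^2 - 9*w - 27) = w^2 - 9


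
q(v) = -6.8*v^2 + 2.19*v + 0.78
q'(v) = 2.19 - 13.6*v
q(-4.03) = -118.48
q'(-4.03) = 57.00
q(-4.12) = -123.67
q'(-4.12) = 58.22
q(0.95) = -3.28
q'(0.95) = -10.73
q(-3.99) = -116.21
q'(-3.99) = 56.45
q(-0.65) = -3.52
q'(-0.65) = 11.03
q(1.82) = -17.76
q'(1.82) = -22.56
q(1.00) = -3.83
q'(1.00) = -11.41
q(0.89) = -2.66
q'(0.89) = -9.91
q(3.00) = -53.85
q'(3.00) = -38.61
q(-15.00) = -1562.07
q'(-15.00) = 206.19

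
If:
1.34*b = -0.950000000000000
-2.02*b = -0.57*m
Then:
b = -0.71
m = -2.51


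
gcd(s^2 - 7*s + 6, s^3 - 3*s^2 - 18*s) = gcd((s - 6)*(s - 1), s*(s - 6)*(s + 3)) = s - 6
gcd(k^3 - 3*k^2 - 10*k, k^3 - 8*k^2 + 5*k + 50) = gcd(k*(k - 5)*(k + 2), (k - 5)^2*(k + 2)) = k^2 - 3*k - 10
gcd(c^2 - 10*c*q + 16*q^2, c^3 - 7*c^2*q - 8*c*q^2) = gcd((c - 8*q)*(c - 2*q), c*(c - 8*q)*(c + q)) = -c + 8*q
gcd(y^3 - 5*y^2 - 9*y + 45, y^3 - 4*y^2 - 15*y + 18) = y + 3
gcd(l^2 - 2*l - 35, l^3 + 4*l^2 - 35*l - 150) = l + 5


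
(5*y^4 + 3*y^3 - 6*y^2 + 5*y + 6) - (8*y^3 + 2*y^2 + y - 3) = 5*y^4 - 5*y^3 - 8*y^2 + 4*y + 9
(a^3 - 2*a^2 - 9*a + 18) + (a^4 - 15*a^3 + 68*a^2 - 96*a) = a^4 - 14*a^3 + 66*a^2 - 105*a + 18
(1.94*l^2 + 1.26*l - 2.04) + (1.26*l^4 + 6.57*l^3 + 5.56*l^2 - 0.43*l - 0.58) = 1.26*l^4 + 6.57*l^3 + 7.5*l^2 + 0.83*l - 2.62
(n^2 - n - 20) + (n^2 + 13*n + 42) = 2*n^2 + 12*n + 22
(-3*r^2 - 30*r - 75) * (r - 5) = -3*r^3 - 15*r^2 + 75*r + 375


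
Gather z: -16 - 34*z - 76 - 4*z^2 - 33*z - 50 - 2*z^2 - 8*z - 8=-6*z^2 - 75*z - 150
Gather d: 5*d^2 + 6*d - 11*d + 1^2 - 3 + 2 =5*d^2 - 5*d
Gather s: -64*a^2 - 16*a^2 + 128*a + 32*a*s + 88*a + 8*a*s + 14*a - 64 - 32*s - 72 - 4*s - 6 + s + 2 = -80*a^2 + 230*a + s*(40*a - 35) - 140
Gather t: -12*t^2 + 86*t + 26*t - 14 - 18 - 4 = -12*t^2 + 112*t - 36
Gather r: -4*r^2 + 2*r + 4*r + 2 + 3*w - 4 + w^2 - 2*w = -4*r^2 + 6*r + w^2 + w - 2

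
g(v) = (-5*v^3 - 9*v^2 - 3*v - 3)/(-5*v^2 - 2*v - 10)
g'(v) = (10*v + 2)*(-5*v^3 - 9*v^2 - 3*v - 3)/(-5*v^2 - 2*v - 10)^2 + (-15*v^2 - 18*v - 3)/(-5*v^2 - 2*v - 10)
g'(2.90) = 1.20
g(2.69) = 3.37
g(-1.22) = 0.24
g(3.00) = 3.74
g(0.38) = 0.50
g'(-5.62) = 1.03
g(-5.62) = -3.94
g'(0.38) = 0.79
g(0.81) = 0.94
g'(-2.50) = 0.97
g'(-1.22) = 0.39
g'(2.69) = 1.22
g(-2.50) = -0.73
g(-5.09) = -3.39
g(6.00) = 7.05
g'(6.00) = 1.06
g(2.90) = 3.62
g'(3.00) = 1.19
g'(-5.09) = 1.04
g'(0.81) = 1.20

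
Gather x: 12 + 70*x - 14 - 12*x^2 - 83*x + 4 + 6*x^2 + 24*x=-6*x^2 + 11*x + 2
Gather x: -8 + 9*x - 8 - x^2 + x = -x^2 + 10*x - 16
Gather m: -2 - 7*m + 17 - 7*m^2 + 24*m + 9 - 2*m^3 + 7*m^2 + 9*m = -2*m^3 + 26*m + 24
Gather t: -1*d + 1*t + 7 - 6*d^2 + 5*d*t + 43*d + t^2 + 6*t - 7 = -6*d^2 + 42*d + t^2 + t*(5*d + 7)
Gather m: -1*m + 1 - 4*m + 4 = 5 - 5*m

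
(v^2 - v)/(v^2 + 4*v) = (v - 1)/(v + 4)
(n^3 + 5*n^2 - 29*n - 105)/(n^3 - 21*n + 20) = (n^3 + 5*n^2 - 29*n - 105)/(n^3 - 21*n + 20)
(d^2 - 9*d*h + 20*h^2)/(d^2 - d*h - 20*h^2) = (d - 4*h)/(d + 4*h)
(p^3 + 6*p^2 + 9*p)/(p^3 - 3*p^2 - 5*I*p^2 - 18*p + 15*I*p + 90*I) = p*(p + 3)/(p^2 - p*(6 + 5*I) + 30*I)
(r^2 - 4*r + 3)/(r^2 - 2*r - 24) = (-r^2 + 4*r - 3)/(-r^2 + 2*r + 24)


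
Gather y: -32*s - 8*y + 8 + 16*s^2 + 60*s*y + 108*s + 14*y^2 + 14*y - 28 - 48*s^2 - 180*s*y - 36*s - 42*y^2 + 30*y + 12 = -32*s^2 + 40*s - 28*y^2 + y*(36 - 120*s) - 8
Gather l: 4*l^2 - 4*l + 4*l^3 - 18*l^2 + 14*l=4*l^3 - 14*l^2 + 10*l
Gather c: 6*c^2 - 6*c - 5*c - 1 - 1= 6*c^2 - 11*c - 2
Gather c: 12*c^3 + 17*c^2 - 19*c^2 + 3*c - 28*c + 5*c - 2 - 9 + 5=12*c^3 - 2*c^2 - 20*c - 6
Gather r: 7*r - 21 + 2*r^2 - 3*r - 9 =2*r^2 + 4*r - 30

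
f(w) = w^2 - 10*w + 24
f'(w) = 2*w - 10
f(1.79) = 9.30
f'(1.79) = -6.42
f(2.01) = 7.94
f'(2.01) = -5.98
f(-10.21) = 230.34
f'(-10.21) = -30.42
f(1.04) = 14.68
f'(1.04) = -7.92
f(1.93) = 8.42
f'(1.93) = -6.14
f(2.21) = 6.78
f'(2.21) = -5.58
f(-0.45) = 28.70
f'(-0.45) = -10.90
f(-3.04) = 63.64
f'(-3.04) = -16.08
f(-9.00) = 195.00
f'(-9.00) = -28.00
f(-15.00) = 399.00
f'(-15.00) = -40.00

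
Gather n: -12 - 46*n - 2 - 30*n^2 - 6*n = -30*n^2 - 52*n - 14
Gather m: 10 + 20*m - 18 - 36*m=-16*m - 8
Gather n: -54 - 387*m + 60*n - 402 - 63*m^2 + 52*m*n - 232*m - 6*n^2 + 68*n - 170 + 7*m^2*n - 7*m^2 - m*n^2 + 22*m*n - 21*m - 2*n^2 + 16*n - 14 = -70*m^2 - 640*m + n^2*(-m - 8) + n*(7*m^2 + 74*m + 144) - 640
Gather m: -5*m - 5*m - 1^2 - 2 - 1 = -10*m - 4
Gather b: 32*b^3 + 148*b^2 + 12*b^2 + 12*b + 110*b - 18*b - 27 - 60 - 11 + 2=32*b^3 + 160*b^2 + 104*b - 96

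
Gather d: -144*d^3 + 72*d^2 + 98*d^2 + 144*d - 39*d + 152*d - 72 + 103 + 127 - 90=-144*d^3 + 170*d^2 + 257*d + 68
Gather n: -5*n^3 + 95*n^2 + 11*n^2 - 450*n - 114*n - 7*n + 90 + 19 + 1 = -5*n^3 + 106*n^2 - 571*n + 110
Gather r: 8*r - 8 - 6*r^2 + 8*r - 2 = -6*r^2 + 16*r - 10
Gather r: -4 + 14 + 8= 18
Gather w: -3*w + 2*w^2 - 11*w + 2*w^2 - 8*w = 4*w^2 - 22*w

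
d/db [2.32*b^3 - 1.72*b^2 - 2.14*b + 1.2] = 6.96*b^2 - 3.44*b - 2.14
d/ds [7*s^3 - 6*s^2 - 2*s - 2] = 21*s^2 - 12*s - 2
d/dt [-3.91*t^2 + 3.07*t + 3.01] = 3.07 - 7.82*t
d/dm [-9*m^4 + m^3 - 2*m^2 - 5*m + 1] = -36*m^3 + 3*m^2 - 4*m - 5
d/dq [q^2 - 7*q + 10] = 2*q - 7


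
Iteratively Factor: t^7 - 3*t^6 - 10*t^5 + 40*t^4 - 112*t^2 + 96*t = (t + 2)*(t^6 - 5*t^5 + 40*t^3 - 80*t^2 + 48*t) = (t - 2)*(t + 2)*(t^5 - 3*t^4 - 6*t^3 + 28*t^2 - 24*t) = (t - 2)*(t + 2)*(t + 3)*(t^4 - 6*t^3 + 12*t^2 - 8*t) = (t - 2)^2*(t + 2)*(t + 3)*(t^3 - 4*t^2 + 4*t) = t*(t - 2)^2*(t + 2)*(t + 3)*(t^2 - 4*t + 4) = t*(t - 2)^3*(t + 2)*(t + 3)*(t - 2)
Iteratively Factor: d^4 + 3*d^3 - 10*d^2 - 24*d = (d)*(d^3 + 3*d^2 - 10*d - 24) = d*(d + 2)*(d^2 + d - 12) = d*(d - 3)*(d + 2)*(d + 4)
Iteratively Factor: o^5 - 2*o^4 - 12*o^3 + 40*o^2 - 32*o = (o + 4)*(o^4 - 6*o^3 + 12*o^2 - 8*o) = (o - 2)*(o + 4)*(o^3 - 4*o^2 + 4*o) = o*(o - 2)*(o + 4)*(o^2 - 4*o + 4) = o*(o - 2)^2*(o + 4)*(o - 2)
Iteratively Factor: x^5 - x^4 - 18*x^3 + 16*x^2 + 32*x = (x)*(x^4 - x^3 - 18*x^2 + 16*x + 32) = x*(x - 2)*(x^3 + x^2 - 16*x - 16) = x*(x - 2)*(x + 4)*(x^2 - 3*x - 4) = x*(x - 2)*(x + 1)*(x + 4)*(x - 4)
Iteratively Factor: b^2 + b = (b)*(b + 1)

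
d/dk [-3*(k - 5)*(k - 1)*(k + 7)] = -9*k^2 - 6*k + 111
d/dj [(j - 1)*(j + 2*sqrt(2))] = 2*j - 1 + 2*sqrt(2)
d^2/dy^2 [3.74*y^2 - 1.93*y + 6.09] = 7.48000000000000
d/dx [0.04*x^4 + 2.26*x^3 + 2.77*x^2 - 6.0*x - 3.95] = 0.16*x^3 + 6.78*x^2 + 5.54*x - 6.0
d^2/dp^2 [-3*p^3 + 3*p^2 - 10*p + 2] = 6 - 18*p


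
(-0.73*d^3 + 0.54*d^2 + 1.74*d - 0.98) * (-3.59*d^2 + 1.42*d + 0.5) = 2.6207*d^5 - 2.9752*d^4 - 5.8448*d^3 + 6.259*d^2 - 0.5216*d - 0.49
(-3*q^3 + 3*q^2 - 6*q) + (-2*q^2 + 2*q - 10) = -3*q^3 + q^2 - 4*q - 10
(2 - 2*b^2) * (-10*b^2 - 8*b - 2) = 20*b^4 + 16*b^3 - 16*b^2 - 16*b - 4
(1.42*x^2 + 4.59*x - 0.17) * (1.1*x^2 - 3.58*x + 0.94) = 1.562*x^4 - 0.0345999999999993*x^3 - 15.2844*x^2 + 4.9232*x - 0.1598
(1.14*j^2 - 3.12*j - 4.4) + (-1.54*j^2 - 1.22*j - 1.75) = -0.4*j^2 - 4.34*j - 6.15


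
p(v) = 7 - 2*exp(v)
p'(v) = -2*exp(v)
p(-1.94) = 6.71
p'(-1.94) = -0.29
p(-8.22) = 7.00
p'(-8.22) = -0.00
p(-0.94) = 6.22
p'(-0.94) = -0.78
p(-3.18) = 6.92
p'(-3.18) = -0.08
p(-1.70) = 6.63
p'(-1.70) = -0.37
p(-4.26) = 6.97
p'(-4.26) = -0.03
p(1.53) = -2.24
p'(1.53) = -9.24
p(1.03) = 1.40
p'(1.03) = -5.60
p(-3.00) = 6.90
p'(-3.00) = -0.10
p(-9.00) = 7.00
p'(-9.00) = 0.00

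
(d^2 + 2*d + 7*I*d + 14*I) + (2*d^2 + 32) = 3*d^2 + 2*d + 7*I*d + 32 + 14*I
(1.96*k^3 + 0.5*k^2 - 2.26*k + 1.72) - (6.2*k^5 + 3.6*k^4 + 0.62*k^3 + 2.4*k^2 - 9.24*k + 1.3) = -6.2*k^5 - 3.6*k^4 + 1.34*k^3 - 1.9*k^2 + 6.98*k + 0.42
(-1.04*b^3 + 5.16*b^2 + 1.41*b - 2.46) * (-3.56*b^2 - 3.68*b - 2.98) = 3.7024*b^5 - 14.5424*b^4 - 20.9092*b^3 - 11.808*b^2 + 4.851*b + 7.3308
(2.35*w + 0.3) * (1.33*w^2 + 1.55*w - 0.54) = 3.1255*w^3 + 4.0415*w^2 - 0.804*w - 0.162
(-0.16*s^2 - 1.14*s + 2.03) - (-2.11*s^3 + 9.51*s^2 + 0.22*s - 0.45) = 2.11*s^3 - 9.67*s^2 - 1.36*s + 2.48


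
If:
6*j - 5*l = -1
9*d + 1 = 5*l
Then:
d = 5*l/9 - 1/9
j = 5*l/6 - 1/6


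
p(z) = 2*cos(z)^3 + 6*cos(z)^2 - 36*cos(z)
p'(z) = -6*sin(z)*cos(z)^2 - 12*sin(z)*cos(z) + 36*sin(z)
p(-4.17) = 19.91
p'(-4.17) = 34.77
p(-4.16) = 20.25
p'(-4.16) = 34.60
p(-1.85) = 10.34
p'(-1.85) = -37.35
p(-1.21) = -11.87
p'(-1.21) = -29.02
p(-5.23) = -16.10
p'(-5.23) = 24.85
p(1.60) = 1.06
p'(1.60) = 36.33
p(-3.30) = 39.47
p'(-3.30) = 6.63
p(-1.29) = -9.47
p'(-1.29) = -30.95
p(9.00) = 36.27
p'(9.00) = 17.29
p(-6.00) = -27.26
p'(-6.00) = 5.29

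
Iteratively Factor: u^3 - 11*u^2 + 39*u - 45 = (u - 5)*(u^2 - 6*u + 9) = (u - 5)*(u - 3)*(u - 3)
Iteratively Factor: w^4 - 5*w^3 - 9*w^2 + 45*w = (w - 5)*(w^3 - 9*w) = (w - 5)*(w + 3)*(w^2 - 3*w) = (w - 5)*(w - 3)*(w + 3)*(w)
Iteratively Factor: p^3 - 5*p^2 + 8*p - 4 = (p - 2)*(p^2 - 3*p + 2) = (p - 2)^2*(p - 1)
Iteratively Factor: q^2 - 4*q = (q)*(q - 4)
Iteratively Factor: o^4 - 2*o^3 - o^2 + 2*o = (o - 2)*(o^3 - o) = (o - 2)*(o - 1)*(o^2 + o) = (o - 2)*(o - 1)*(o + 1)*(o)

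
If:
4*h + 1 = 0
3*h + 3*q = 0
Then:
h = -1/4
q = 1/4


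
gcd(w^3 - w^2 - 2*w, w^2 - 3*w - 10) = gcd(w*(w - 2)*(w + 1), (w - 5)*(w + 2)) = 1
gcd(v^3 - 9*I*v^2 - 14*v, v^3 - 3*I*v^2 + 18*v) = v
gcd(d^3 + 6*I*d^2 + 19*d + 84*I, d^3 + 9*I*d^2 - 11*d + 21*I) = d^2 + 10*I*d - 21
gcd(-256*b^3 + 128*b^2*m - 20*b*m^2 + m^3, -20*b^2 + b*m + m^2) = 4*b - m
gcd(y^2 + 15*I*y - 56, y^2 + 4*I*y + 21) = y + 7*I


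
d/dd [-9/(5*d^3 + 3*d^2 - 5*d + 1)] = 9*(15*d^2 + 6*d - 5)/(5*d^3 + 3*d^2 - 5*d + 1)^2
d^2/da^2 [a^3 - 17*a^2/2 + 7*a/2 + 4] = 6*a - 17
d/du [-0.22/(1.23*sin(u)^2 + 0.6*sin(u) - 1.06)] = (0.5412*sin(u) + 0.132)*cos(u)/(1.23*sin(u)^2 + 0.6*sin(u) - 1.06)^2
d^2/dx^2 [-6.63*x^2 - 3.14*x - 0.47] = -13.2600000000000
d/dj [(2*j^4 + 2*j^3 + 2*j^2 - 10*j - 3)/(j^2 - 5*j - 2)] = (4*j^5 - 28*j^4 - 36*j^3 - 12*j^2 - 2*j + 5)/(j^4 - 10*j^3 + 21*j^2 + 20*j + 4)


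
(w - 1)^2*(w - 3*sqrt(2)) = w^3 - 3*sqrt(2)*w^2 - 2*w^2 + w + 6*sqrt(2)*w - 3*sqrt(2)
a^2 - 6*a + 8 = (a - 4)*(a - 2)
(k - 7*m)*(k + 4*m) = k^2 - 3*k*m - 28*m^2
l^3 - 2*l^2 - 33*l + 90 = (l - 5)*(l - 3)*(l + 6)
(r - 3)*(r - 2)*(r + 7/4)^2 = r^4 - 3*r^3/2 - 135*r^2/16 + 91*r/16 + 147/8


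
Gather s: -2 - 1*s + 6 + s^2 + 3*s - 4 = s^2 + 2*s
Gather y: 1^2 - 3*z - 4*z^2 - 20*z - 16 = -4*z^2 - 23*z - 15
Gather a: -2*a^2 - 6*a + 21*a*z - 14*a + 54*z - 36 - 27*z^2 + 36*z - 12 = -2*a^2 + a*(21*z - 20) - 27*z^2 + 90*z - 48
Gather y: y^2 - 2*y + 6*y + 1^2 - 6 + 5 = y^2 + 4*y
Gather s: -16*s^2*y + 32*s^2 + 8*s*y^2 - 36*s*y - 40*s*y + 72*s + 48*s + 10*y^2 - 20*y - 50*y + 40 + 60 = s^2*(32 - 16*y) + s*(8*y^2 - 76*y + 120) + 10*y^2 - 70*y + 100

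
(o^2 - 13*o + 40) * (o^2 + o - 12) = o^4 - 12*o^3 + 15*o^2 + 196*o - 480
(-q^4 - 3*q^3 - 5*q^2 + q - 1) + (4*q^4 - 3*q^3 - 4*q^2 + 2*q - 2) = 3*q^4 - 6*q^3 - 9*q^2 + 3*q - 3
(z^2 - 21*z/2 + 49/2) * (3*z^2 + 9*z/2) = 3*z^4 - 27*z^3 + 105*z^2/4 + 441*z/4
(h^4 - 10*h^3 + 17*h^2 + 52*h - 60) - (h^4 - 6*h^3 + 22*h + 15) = -4*h^3 + 17*h^2 + 30*h - 75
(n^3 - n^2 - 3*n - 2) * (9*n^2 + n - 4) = 9*n^5 - 8*n^4 - 32*n^3 - 17*n^2 + 10*n + 8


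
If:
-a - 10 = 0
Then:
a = -10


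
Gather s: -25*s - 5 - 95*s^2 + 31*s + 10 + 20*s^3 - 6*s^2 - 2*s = 20*s^3 - 101*s^2 + 4*s + 5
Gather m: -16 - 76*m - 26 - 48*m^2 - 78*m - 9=-48*m^2 - 154*m - 51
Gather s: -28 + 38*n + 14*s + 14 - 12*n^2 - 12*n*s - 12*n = -12*n^2 + 26*n + s*(14 - 12*n) - 14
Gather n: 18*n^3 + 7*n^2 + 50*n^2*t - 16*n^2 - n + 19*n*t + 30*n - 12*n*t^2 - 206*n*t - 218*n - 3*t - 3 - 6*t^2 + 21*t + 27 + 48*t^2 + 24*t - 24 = 18*n^3 + n^2*(50*t - 9) + n*(-12*t^2 - 187*t - 189) + 42*t^2 + 42*t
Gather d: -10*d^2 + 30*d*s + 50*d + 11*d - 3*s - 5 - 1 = -10*d^2 + d*(30*s + 61) - 3*s - 6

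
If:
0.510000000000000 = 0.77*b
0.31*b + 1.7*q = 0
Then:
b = 0.66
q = -0.12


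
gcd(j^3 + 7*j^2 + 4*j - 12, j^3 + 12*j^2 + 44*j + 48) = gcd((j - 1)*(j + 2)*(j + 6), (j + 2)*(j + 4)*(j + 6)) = j^2 + 8*j + 12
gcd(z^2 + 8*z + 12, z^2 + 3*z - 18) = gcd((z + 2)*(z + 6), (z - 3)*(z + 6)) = z + 6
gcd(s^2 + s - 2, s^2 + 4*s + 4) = s + 2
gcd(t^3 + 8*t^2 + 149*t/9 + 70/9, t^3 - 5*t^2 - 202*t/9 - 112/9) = t^2 + 3*t + 14/9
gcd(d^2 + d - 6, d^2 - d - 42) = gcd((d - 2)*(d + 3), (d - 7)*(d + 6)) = 1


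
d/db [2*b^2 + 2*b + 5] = 4*b + 2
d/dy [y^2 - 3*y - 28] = 2*y - 3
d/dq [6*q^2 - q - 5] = 12*q - 1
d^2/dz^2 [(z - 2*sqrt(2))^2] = 2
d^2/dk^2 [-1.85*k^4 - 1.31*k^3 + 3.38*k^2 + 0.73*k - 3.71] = -22.2*k^2 - 7.86*k + 6.76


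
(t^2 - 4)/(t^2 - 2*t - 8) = (t - 2)/(t - 4)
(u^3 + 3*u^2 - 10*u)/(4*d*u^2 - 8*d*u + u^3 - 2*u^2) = (u + 5)/(4*d + u)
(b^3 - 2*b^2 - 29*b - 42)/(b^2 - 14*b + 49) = (b^2 + 5*b + 6)/(b - 7)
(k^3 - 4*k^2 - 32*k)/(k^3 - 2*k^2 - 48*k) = (k + 4)/(k + 6)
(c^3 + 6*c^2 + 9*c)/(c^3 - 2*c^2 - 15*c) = (c + 3)/(c - 5)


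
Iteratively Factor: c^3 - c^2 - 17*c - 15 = (c + 1)*(c^2 - 2*c - 15) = (c + 1)*(c + 3)*(c - 5)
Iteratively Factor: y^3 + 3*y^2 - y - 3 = (y - 1)*(y^2 + 4*y + 3) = (y - 1)*(y + 3)*(y + 1)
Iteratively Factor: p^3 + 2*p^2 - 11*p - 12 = (p + 4)*(p^2 - 2*p - 3) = (p - 3)*(p + 4)*(p + 1)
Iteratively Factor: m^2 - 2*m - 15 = (m + 3)*(m - 5)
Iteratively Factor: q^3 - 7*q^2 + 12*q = (q - 3)*(q^2 - 4*q) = (q - 4)*(q - 3)*(q)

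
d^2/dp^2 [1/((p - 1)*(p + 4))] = 2*((p - 1)^2 + (p - 1)*(p + 4) + (p + 4)^2)/((p - 1)^3*(p + 4)^3)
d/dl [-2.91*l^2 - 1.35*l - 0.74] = -5.82*l - 1.35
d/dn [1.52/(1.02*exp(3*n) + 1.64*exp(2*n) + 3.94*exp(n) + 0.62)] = (-4.6512*exp(2*n) - 4.9856*exp(n) - 5.9888)*exp(n)/(1.02*exp(3*n) + 1.64*exp(2*n) + 3.94*exp(n) + 0.62)^2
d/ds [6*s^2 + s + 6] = 12*s + 1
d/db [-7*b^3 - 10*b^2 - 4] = b*(-21*b - 20)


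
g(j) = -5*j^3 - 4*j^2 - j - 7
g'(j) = -15*j^2 - 8*j - 1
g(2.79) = -149.51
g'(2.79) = -140.08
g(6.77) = -1748.55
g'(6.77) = -742.65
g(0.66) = -10.84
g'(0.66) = -12.81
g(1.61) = -39.84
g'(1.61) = -52.76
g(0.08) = -7.11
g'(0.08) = -1.74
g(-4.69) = 425.51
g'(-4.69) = -293.42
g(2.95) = -173.12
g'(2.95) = -155.14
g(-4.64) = 411.01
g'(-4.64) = -286.82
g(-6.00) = 935.00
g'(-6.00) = -493.00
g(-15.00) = 15983.00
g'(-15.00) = -3256.00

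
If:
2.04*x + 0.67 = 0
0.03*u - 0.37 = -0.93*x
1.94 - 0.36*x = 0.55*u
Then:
No Solution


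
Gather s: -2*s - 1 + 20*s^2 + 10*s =20*s^2 + 8*s - 1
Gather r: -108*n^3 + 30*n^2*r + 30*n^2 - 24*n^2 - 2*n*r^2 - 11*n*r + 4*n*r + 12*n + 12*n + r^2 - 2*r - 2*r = -108*n^3 + 6*n^2 + 24*n + r^2*(1 - 2*n) + r*(30*n^2 - 7*n - 4)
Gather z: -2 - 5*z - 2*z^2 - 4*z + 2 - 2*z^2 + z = -4*z^2 - 8*z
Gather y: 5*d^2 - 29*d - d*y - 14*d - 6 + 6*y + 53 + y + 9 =5*d^2 - 43*d + y*(7 - d) + 56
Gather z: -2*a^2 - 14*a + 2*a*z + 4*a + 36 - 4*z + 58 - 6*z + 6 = -2*a^2 - 10*a + z*(2*a - 10) + 100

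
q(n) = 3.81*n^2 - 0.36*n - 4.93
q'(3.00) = 22.50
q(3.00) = 28.28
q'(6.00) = 45.36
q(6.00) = 130.07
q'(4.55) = 34.31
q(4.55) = 72.31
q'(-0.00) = -0.36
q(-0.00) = -4.93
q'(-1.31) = -10.34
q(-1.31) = 2.08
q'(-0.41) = -3.48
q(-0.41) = -4.14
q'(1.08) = 7.87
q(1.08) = -0.87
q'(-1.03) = -8.21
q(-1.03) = -0.52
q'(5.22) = 39.42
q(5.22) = 97.01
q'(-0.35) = -3.03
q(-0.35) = -4.34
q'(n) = 7.62*n - 0.36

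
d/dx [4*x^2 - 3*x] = 8*x - 3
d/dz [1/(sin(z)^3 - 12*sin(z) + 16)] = -3*(sin(z) + 2)*cos(z)/((sin(z) - 2)^3*(sin(z) + 4)^2)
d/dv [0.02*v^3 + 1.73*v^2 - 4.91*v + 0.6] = 0.06*v^2 + 3.46*v - 4.91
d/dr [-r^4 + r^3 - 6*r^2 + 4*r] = -4*r^3 + 3*r^2 - 12*r + 4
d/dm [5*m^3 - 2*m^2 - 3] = m*(15*m - 4)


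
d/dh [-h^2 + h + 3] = 1 - 2*h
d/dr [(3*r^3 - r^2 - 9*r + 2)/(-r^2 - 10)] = 3*(-r^4 - 33*r^2 + 8*r + 30)/(r^4 + 20*r^2 + 100)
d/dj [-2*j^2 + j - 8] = 1 - 4*j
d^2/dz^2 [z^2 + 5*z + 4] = 2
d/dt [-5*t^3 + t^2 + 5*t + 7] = -15*t^2 + 2*t + 5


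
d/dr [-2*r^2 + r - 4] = 1 - 4*r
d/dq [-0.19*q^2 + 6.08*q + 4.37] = 6.08 - 0.38*q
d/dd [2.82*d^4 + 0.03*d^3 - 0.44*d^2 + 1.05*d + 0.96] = 11.28*d^3 + 0.09*d^2 - 0.88*d + 1.05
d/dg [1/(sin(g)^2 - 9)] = -2*sin(g)*cos(g)/(sin(g)^2 - 9)^2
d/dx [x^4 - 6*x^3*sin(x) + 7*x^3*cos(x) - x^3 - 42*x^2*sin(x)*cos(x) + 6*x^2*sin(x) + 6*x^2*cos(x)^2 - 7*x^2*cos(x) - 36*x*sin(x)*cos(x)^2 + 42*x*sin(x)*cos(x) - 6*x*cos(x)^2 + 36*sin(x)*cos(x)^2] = -7*x^3*sin(x) - 6*x^3*cos(x) + 4*x^3 - 11*x^2*sin(x) - 6*x^2*sin(2*x) + 27*x^2*cos(x) - 42*x^2*cos(2*x) - 3*x^2 + 12*x*sin(x) - 36*x*sin(2*x) - 23*x*cos(x) + 48*x*cos(2*x) - 27*x*cos(3*x) + 6*x + 27*sin(x) + 21*sin(2*x) - 9*sin(3*x) - 27*cos(x) - 3*cos(2*x) + 27*cos(3*x) + 36*sqrt(2)*cos(x + pi/4) - 3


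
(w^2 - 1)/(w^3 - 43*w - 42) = (w - 1)/(w^2 - w - 42)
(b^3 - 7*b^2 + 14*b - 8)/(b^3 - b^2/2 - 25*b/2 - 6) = 2*(b^2 - 3*b + 2)/(2*b^2 + 7*b + 3)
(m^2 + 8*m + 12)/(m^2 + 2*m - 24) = (m + 2)/(m - 4)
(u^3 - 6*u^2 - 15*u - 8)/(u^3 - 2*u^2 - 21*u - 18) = (u^2 - 7*u - 8)/(u^2 - 3*u - 18)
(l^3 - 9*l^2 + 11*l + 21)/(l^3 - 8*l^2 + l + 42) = (l + 1)/(l + 2)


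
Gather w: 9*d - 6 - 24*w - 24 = 9*d - 24*w - 30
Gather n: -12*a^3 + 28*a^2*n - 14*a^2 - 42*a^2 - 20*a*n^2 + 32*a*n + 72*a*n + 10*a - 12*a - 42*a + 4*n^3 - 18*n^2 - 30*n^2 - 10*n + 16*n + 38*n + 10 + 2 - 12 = -12*a^3 - 56*a^2 - 44*a + 4*n^3 + n^2*(-20*a - 48) + n*(28*a^2 + 104*a + 44)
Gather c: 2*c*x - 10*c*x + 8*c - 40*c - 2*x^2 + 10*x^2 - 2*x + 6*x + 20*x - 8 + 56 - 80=c*(-8*x - 32) + 8*x^2 + 24*x - 32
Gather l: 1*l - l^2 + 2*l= -l^2 + 3*l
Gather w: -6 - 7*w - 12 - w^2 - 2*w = -w^2 - 9*w - 18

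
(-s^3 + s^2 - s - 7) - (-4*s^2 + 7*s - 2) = -s^3 + 5*s^2 - 8*s - 5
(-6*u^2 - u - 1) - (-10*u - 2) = -6*u^2 + 9*u + 1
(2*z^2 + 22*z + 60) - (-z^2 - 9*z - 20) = 3*z^2 + 31*z + 80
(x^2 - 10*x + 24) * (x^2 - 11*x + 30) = x^4 - 21*x^3 + 164*x^2 - 564*x + 720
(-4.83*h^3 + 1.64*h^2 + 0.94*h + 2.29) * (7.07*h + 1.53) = -34.1481*h^4 + 4.2049*h^3 + 9.155*h^2 + 17.6285*h + 3.5037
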